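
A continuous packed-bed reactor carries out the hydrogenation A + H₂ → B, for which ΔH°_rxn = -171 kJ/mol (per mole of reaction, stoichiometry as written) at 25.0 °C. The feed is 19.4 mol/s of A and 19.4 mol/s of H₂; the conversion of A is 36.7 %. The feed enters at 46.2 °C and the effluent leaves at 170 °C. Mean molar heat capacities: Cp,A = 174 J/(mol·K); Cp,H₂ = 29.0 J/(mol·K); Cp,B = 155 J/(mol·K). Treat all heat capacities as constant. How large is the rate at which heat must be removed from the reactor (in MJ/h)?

Q_out = 2810 MJ/h

Extent of reaction ξ = 0.367 × 19.4 = 7.1198 mol/s
Reaction term: ξ·ΔH°_rxn = 7.1198 × -171 = -1217.5 kJ/s
Sensible, feed 46.2→25 °C: -83.49 kJ/s
Outlet flows (mol/s): A 12.28, H₂ 12.28, B 7.1198
Sensible, products 25→170 °C: 521.49 kJ/s
Q = ΔH = -779.49 kJ/s = -779.49 kW
Heat removed = 2806.2 MJ/h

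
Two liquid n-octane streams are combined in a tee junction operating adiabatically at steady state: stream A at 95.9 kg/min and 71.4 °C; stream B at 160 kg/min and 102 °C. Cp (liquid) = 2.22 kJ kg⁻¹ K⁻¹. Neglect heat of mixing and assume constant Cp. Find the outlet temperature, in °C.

Adiabatic, steady state ⇒ Σ ṁᵢCp,ᵢ(T_out − Tᵢ) = 0
T_out = Σ ṁᵢCp,ᵢTᵢ / Σ ṁᵢCp,ᵢ
      = 51431 / 568.1 = 90.532 °C

T_out = 90.5 °C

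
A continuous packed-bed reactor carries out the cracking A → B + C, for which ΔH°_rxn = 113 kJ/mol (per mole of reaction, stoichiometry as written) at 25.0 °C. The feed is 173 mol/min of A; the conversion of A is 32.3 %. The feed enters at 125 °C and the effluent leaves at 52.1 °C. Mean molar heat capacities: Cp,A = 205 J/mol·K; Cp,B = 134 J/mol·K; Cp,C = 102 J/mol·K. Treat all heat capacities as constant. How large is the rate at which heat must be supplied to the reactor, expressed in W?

Q_in = 62900 W

Extent of reaction ξ = 0.323 × 173 = 55.879 mol/min
Reaction term: ξ·ΔH°_rxn = 55.879 × 113 = 6314.3 kJ/min
Sensible, feed 125→25 °C: -3546.5 kJ/min
Outlet flows (mol/min): A 117.12, B 55.879, C 55.879
Sensible, products 25→52.1 °C: 1008 kJ/min
Q = ΔH = 3775.9 kJ/min = 62.931 kW
Heat supplied = 62931 W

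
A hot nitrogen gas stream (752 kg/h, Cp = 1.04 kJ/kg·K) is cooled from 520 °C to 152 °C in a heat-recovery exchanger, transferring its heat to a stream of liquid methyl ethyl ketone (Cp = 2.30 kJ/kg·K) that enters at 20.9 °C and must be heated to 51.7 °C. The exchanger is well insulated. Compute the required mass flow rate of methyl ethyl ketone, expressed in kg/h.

Heat released by hot stream: Q = 752 × 1.04 × (520 − 152) = 287810 kJ/h
Energy balance on cold side (adiabatic exchanger): Q = ṁ_c·Cp_c·(T_c,out − T_c,in)
ṁ_c = 287810 / [2.30 × (51.7 − 20.9)] = 4062.8 kg/h

ṁ_c = 4060 kg/h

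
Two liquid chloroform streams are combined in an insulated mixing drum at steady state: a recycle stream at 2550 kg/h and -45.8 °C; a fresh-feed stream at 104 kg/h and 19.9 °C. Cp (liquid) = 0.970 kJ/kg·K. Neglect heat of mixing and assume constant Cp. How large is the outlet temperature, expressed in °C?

Energy balance with Q = 0: Σ ṁᵢCp,ᵢ(T_out − Tᵢ) = 0
Σ ṁᵢCp,ᵢTᵢ = 2550×0.970×-45.8 + 104×0.970×19.9 = -111280
Σ ṁᵢCp,ᵢ = 2550×0.970 + 104×0.970 = 2574.4
T_out = -111280 / 2574.4 = -43.225 °C

T_out = -43.2 °C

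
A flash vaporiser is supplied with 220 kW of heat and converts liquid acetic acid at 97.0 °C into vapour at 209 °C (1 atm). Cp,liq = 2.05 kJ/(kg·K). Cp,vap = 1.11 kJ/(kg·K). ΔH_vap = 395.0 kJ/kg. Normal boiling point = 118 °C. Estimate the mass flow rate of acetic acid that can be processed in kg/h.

ṁ = 1470 kg/h

Δh = 2.05×(118−97.0) + 395.0 + 1.11×(209−118) = 539.06 kJ/kg
Q = 220 kW = 220 kJ/s = 792000 kJ/h
ṁ = Q/Δh = 792000 / 539.06 = 1469.2 kg/h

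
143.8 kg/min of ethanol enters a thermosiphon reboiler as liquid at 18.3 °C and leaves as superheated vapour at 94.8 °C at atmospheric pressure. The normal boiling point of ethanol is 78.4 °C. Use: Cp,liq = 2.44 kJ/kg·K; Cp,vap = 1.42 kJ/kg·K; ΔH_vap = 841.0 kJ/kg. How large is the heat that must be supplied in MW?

Q = 2.42 MW

liquid 18.3→78.4 °C: 146.64 kJ/kg
vaporisation at 78.4 °C: 841 kJ/kg
vapour 78.4→94.8 °C: 23.288 kJ/kg
Δh = 146.64 + 841 + 23.288 = 1010.9 kJ/kg
Q = ṁ·Δh = 143.8 kg/min × 1010.9 kJ/kg = 145370 kJ/min
|Q| = 2422.9 kW = 2.4229 MW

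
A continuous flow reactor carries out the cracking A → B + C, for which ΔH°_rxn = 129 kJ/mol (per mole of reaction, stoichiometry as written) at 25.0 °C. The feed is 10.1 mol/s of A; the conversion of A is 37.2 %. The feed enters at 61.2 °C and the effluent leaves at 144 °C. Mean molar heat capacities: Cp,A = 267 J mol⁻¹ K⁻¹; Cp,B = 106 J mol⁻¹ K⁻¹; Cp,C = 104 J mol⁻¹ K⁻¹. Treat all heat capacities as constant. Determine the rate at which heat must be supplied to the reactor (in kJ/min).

Extent of reaction ξ = 0.372 × 10.1 = 3.7572 mol/s
Reaction term: ξ·ΔH°_rxn = 3.7572 × 129 = 484.68 kJ/s
Sensible, feed 61.2→25 °C: -97.621 kJ/s
Outlet flows (mol/s): A 6.3428, B 3.7572, C 3.7572
Sensible, products 25→144 °C: 295.42 kJ/s
Q = ΔH = 682.48 kJ/s = 682.48 kW
Heat supplied = 40949 kJ/min

Q_in = 40900 kJ/min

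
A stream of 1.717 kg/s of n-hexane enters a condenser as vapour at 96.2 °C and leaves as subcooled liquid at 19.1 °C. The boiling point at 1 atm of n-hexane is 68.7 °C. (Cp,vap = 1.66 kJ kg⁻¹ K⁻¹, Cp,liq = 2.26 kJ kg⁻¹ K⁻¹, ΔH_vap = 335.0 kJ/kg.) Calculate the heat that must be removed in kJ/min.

Q_c = 50800 kJ/min

vapour 96.2→68.7 °C: -45.65 kJ/kg
condensation at 68.7 °C: -335 kJ/kg
liquid 68.7→19.1 °C: -112.1 kJ/kg
Δh = -45.65 + -335 + -112.1 = -492.75 kJ/kg
Q = ṁ·Δh = 1.717 kg/s × -492.75 kJ/kg = -846.04 kJ/s
|Q| = 846.04 kW = 50763 kJ/min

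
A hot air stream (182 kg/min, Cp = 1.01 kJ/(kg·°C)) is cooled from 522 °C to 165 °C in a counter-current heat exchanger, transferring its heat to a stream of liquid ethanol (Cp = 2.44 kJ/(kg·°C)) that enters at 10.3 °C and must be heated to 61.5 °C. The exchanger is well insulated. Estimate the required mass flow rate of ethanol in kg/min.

Heat released by hot stream: Q = 182 × 1.01 × (522 − 165) = 65624 kJ/min
Energy balance on cold side (adiabatic exchanger): Q = ṁ_c·Cp_c·(T_c,out − T_c,in)
ṁ_c = 65624 / [2.44 × (61.5 − 10.3)] = 525.29 kg/min

ṁ_c = 525 kg/min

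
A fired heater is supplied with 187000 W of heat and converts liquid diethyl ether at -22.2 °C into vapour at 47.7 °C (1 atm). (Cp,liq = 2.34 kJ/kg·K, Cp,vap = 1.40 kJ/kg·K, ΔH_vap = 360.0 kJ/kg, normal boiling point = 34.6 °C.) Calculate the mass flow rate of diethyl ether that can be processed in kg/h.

ṁ = 1320 kg/h

Δh = 2.34×(34.6−-22.2) + 360.0 + 1.40×(47.7−34.6) = 511.25 kJ/kg
Q = 187000 W = 187 kJ/s = 673200 kJ/h
ṁ = Q/Δh = 673200 / 511.25 = 1316.8 kg/h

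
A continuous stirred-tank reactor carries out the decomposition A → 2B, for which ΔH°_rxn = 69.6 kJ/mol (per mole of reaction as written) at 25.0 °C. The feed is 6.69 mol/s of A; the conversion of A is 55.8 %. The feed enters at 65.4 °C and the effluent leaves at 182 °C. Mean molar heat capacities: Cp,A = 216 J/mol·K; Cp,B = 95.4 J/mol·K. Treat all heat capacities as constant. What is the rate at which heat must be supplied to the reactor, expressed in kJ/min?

Extent of reaction ξ = 0.558 × 6.69 = 3.733 mol/s
Reaction term: ξ·ΔH°_rxn = 3.733 × 69.6 = 259.82 kJ/s
Sensible, feed 65.4→25 °C: -58.38 kJ/s
Outlet flows (mol/s): A 2.957, B 7.466
Sensible, products 25→182 °C: 212.1 kJ/s
Q = ΔH = 413.54 kJ/s = 413.54 kW
Heat supplied = 24812 kJ/min

Q_in = 24800 kJ/min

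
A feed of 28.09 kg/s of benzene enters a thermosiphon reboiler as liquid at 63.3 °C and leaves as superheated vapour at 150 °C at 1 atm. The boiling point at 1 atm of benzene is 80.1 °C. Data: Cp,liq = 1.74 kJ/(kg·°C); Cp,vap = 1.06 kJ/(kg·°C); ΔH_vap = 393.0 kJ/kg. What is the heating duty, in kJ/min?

Q = 837000 kJ/min

liquid 63.3→80.1 °C: 29.232 kJ/kg
vaporisation at 80.1 °C: 393 kJ/kg
vapour 80.1→150 °C: 74.094 kJ/kg
Δh = 29.232 + 393 + 74.094 = 496.33 kJ/kg
Q = ṁ·Δh = 28.09 kg/s × 496.33 kJ/kg = 13942 kJ/s
|Q| = 13942 kW = 836510 kJ/min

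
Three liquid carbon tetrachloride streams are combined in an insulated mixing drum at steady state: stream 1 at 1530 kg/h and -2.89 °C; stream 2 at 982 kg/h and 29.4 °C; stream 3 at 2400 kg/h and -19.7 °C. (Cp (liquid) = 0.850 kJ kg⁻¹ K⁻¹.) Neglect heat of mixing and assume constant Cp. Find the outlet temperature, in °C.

Adiabatic, steady state ⇒ Σ ṁᵢCp,ᵢ(T_out − Tᵢ) = 0
Σ ṁᵢCp,ᵢTᵢ = 1530×0.850×-2.89 + 982×0.850×29.4 + 2400×0.850×-19.7 = -19406
Σ ṁᵢCp,ᵢ = 1530×0.850 + 982×0.850 + 2400×0.850 = 4175.2
T_out = -19406 / 4175.2 = -4.648 °C

T_out = -4.65 °C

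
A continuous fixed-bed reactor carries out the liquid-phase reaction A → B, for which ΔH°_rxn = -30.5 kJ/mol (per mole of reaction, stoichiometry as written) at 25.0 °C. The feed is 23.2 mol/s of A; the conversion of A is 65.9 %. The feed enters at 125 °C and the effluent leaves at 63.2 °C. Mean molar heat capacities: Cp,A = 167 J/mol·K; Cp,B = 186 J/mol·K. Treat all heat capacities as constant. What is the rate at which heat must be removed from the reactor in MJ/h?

Q_out = 2500 MJ/h

Extent of reaction ξ = 0.659 × 23.2 = 15.289 mol/s
Reaction term: ξ·ΔH°_rxn = 15.289 × -30.5 = -466.31 kJ/s
Sensible, feed 125→25 °C: -387.44 kJ/s
Outlet flows (mol/s): A 7.9112, B 15.289
Sensible, products 25→63.2 °C: 159.1 kJ/s
Q = ΔH = -694.65 kJ/s = -694.65 kW
Heat removed = 2500.7 MJ/h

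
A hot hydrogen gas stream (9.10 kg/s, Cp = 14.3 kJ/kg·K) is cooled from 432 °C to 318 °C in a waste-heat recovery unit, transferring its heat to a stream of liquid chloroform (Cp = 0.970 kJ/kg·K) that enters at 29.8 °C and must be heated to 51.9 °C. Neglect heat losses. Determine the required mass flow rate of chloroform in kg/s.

Heat released by hot stream: Q = 9.10 × 14.3 × (432 − 318) = 14835 kJ/s
Energy balance on cold side (adiabatic exchanger): Q = ṁ_c·Cp_c·(T_c,out − T_c,in)
ṁ_c = 14835 / [0.970 × (51.9 − 29.8)] = 692.02 kg/s

ṁ_c = 692 kg/s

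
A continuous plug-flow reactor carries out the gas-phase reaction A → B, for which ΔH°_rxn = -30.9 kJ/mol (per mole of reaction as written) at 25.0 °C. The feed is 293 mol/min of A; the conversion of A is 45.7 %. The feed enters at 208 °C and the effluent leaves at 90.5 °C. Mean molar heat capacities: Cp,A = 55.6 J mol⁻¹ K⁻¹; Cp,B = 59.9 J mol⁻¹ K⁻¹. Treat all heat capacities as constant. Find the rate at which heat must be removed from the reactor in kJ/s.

Extent of reaction ξ = 0.457 × 293 = 133.9 mol/min
Reaction term: ξ·ΔH°_rxn = 133.9 × -30.9 = -4137.5 kJ/min
Sensible, feed 208→25 °C: -2981.2 kJ/min
Outlet flows (mol/min): A 159.1, B 133.9
Sensible, products 25→90.5 °C: 1104.8 kJ/min
Q = ΔH = -6014 kJ/min = -100.23 kW
Heat removed = 100.23 kJ/s

Q_out = 100 kJ/s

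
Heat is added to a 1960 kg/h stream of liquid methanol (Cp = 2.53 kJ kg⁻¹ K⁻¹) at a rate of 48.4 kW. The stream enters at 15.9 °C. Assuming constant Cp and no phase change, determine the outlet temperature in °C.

Q = 48.4 kW = 174240 kJ/h
ΔT = Q/(ṁ·Cp) = 174240/(1960×2.53) = 35.138 K
T_out = 15.9 + 35.138 = 51.038 °C

T_out = 51.0 °C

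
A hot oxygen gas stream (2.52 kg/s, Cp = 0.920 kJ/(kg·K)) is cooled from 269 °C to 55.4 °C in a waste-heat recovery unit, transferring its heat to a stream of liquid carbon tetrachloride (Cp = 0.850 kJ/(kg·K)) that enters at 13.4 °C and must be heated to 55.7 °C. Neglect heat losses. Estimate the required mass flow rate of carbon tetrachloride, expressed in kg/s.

ṁ_c = 13.8 kg/s

Heat released by hot stream: Q = 2.52 × 0.920 × (269 − 55.4) = 495.21 kJ/s
Energy balance on cold side (adiabatic exchanger): Q = ṁ_c·Cp_c·(T_c,out − T_c,in)
ṁ_c = 495.21 / [0.850 × (55.7 − 13.4)] = 13.773 kg/s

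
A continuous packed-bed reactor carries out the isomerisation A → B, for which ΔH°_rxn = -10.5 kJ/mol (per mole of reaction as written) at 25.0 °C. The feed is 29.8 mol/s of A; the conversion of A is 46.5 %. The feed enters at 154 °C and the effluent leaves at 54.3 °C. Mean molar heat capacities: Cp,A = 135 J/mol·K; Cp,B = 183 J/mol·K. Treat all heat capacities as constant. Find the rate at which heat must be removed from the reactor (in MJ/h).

Extent of reaction ξ = 0.465 × 29.8 = 13.857 mol/s
Reaction term: ξ·ΔH°_rxn = 13.857 × -10.5 = -145.5 kJ/s
Sensible, feed 154→25 °C: -518.97 kJ/s
Outlet flows (mol/s): A 15.943, B 13.857
Sensible, products 25→54.3 °C: 137.36 kJ/s
Q = ΔH = -527.1 kJ/s = -527.1 kW
Heat removed = 1897.6 MJ/h

Q_out = 1900 MJ/h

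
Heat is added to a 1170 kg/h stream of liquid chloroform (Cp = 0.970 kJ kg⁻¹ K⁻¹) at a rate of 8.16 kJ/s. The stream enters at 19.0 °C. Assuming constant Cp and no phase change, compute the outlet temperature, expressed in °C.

T_out = 44.9 °C

Q = 8.16 kJ/s = 29376 kJ/h
ΔT = Q/(ṁ·Cp) = 29376/(1170×0.970) = 25.884 K
T_out = 19.0 + 25.884 = 44.884 °C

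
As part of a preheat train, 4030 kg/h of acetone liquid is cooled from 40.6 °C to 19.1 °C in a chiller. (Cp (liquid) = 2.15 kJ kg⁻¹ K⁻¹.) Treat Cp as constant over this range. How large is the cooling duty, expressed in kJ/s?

Q = ṁ·Cp·ΔT = 4030 × 2.15 × (19.1 − 40.6) = -186290 kJ/h
Converting: 186290 / 3600 s = 51.746 kW

Q_c = 51.7 kJ/s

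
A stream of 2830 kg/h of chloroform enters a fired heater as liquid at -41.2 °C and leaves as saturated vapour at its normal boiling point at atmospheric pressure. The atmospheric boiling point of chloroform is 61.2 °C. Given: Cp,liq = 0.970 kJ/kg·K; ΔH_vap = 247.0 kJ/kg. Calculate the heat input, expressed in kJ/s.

Q = 272 kJ/s

liquid -41.2→61.2 °C: 99.328 kJ/kg
vaporisation at 61.2 °C: 247 kJ/kg
Δh = 99.328 + 247 = 346.33 kJ/kg
Q = ṁ·Δh = 2830 kg/h × 346.33 kJ/kg = 980110 kJ/h
|Q| = 272.25 kW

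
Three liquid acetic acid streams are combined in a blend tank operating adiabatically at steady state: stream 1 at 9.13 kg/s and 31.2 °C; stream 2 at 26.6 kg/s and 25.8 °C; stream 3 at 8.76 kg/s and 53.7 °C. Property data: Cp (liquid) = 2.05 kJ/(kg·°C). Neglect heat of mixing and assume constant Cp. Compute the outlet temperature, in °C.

T_out = 32.4 °C

Adiabatic, steady state ⇒ Σ ṁᵢCp,ᵢ(T_out − Tᵢ) = 0
Σ ṁᵢCp,ᵢTᵢ = 9.13×2.05×31.2 + 26.6×2.05×25.8 + 8.76×2.05×53.7 = 2955.2
Σ ṁᵢCp,ᵢ = 9.13×2.05 + 26.6×2.05 + 8.76×2.05 = 91.204
T_out = 2955.2 / 91.204 = 32.402 °C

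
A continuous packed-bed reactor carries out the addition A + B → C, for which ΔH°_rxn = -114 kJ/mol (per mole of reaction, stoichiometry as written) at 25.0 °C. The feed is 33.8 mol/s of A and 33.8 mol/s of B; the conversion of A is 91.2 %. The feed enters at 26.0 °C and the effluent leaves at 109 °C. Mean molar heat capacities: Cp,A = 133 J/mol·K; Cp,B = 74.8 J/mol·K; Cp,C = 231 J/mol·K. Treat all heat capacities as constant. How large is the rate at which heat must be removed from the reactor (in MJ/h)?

Extent of reaction ξ = 0.912 × 33.8 = 30.826 mol/s
Reaction term: ξ·ΔH°_rxn = 30.826 × -114 = -3514.1 kJ/s
Sensible, feed 26.0→25 °C: -7.0236 kJ/s
Outlet flows (mol/s): A 2.9744, B 2.9744, C 30.826
Sensible, products 25→109 °C: 650.06 kJ/s
Q = ΔH = -2871.1 kJ/s = -2871.1 kW
Heat removed = 10336 MJ/h

Q_out = 10300 MJ/h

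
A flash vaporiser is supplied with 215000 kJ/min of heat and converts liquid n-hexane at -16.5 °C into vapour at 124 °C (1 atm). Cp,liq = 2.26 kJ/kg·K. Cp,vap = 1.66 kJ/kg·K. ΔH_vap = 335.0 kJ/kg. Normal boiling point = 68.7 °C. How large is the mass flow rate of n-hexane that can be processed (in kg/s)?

ṁ = 5.79 kg/s

Δh = 2.26×(68.7−-16.5) + 335.0 + 1.66×(124−68.7) = 619.35 kJ/kg
Q = 215000 kJ/min = 3583.3 kJ/s = 3583.3 kJ/s
ṁ = Q/Δh = 3583.3 / 619.35 = 5.7856 kg/s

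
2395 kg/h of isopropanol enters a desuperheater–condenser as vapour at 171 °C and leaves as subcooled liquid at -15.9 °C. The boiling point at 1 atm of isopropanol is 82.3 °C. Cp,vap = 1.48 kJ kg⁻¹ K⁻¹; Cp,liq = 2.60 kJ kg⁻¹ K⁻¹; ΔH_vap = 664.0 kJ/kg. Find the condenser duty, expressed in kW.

Q_c = 699 kW

vapour 171→82.3 °C: -131.28 kJ/kg
condensation at 82.3 °C: -664 kJ/kg
liquid 82.3→-15.9 °C: -255.32 kJ/kg
Δh = -131.28 + -664 + -255.32 = -1050.6 kJ/kg
Q = ṁ·Δh = 2395 kg/h × -1050.6 kJ/kg = -2.5162e+06 kJ/h
|Q| = 698.94 kW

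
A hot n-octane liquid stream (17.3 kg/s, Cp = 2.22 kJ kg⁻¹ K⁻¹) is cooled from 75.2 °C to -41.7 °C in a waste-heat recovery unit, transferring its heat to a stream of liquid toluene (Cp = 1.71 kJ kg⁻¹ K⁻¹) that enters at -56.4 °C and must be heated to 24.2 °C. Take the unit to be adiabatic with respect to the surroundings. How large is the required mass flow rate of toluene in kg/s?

ṁ_c = 32.6 kg/s

Heat released by hot stream: Q = 17.3 × 2.22 × (75.2 − -41.7) = 4489.7 kJ/s
Energy balance on cold side (adiabatic exchanger): Q = ṁ_c·Cp_c·(T_c,out − T_c,in)
ṁ_c = 4489.7 / [1.71 × (24.2 − -56.4)] = 32.575 kg/s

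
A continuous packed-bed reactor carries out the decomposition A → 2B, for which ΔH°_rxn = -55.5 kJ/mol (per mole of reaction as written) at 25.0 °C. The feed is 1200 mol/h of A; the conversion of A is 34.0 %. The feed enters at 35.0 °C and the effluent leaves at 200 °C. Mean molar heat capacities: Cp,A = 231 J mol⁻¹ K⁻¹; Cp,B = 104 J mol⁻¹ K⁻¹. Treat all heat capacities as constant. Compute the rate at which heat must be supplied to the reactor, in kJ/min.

Q_in = 358 kJ/min

Extent of reaction ξ = 0.340 × 1200 = 408 mol/h
Reaction term: ξ·ΔH°_rxn = 408 × -55.5 = -22644 kJ/h
Sensible, feed 35.0→25 °C: -2772 kJ/h
Outlet flows (mol/h): A 792, B 816
Sensible, products 25→200 °C: 46868 kJ/h
Q = ΔH = 21452 kJ/h = 5.9588 kW
Heat supplied = 357.53 kJ/min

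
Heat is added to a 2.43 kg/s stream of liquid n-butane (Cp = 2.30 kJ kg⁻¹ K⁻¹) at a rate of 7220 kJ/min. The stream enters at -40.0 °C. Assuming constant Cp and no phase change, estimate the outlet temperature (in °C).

T_out = -18.5 °C

Q = 7220 kJ/min = 120.33 kJ/s
ΔT = Q/(ṁ·Cp) = 120.33/(2.43×2.30) = 21.53 K
T_out = -40.0 + 21.53 = -18.47 °C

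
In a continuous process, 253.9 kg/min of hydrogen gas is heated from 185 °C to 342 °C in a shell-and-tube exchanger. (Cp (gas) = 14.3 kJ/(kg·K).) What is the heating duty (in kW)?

Q = ṁ·Cp·ΔT = 253.9 × 14.3 × (342 − 185) = 570030 kJ/min
Converting: 570030 / 60 s = 9500.5 kW

Q = 9500 kW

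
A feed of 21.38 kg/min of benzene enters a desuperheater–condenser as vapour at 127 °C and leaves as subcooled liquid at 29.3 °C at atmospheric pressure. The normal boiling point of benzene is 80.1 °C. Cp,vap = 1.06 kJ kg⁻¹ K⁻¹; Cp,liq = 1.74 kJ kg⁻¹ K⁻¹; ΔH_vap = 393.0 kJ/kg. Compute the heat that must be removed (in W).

Q_c = 189000 W

vapour 127→80.1 °C: -49.714 kJ/kg
condensation at 80.1 °C: -393 kJ/kg
liquid 80.1→29.3 °C: -88.392 kJ/kg
Δh = -49.714 + -393 + -88.392 = -531.11 kJ/kg
Q = ṁ·Δh = 21.38 kg/min × -531.11 kJ/kg = -11355 kJ/min
|Q| = 189.25 kW = 189250 W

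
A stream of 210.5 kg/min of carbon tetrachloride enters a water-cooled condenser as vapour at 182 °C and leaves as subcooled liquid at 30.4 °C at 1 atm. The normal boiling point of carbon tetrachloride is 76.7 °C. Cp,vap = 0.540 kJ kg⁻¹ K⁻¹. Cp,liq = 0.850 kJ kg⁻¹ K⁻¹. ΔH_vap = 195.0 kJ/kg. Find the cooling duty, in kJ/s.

vapour 182→76.7 °C: -56.862 kJ/kg
condensation at 76.7 °C: -195 kJ/kg
liquid 76.7→30.4 °C: -39.355 kJ/kg
Δh = -56.862 + -195 + -39.355 = -291.22 kJ/kg
Q = ṁ·Δh = 210.5 kg/min × -291.22 kJ/kg = -61301 kJ/min
|Q| = 1021.7 kW

Q_c = 1020 kJ/s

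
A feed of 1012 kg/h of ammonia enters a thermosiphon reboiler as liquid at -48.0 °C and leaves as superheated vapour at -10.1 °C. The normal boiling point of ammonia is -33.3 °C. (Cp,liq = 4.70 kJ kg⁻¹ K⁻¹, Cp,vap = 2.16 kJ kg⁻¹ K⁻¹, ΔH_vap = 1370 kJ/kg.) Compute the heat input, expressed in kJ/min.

Q = 25100 kJ/min

liquid -48.0→-33.3 °C: 69.09 kJ/kg
vaporisation at -33.3 °C: 1370 kJ/kg
vapour -33.3→-10.1 °C: 50.112 kJ/kg
Δh = 69.09 + 1370 + 50.112 = 1489.2 kJ/kg
Q = ṁ·Δh = 1012 kg/h × 1489.2 kJ/kg = 1.5071e+06 kJ/h
|Q| = 418.63 kW = 25118 kJ/min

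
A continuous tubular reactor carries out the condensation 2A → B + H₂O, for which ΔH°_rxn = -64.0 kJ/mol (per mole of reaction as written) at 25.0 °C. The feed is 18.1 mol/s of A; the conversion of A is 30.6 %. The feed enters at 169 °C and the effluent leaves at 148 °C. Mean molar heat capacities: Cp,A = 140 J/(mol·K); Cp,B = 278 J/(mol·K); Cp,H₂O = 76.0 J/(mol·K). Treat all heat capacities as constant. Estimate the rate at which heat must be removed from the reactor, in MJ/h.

Q_out = 739 MJ/h

Extent of reaction ξ = 0.306 × 18.1 / 2 = 2.7693 mol/s
Reaction term: ξ·ΔH°_rxn = 2.7693 × -64.0 = -177.24 kJ/s
Sensible, feed 169→25 °C: -364.9 kJ/s
Outlet flows (mol/s): A 12.561, B 2.7693, H₂O 2.7693
Sensible, products 25→148 °C: 336.89 kJ/s
Q = ΔH = -205.24 kJ/s = -205.24 kW
Heat removed = 738.87 MJ/h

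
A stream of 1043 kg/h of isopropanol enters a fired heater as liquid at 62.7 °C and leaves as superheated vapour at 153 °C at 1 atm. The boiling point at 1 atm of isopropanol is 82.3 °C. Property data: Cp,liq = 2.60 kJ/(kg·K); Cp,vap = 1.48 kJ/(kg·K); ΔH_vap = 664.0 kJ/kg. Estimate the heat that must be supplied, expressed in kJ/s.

Q = 237 kJ/s

liquid 62.7→82.3 °C: 50.96 kJ/kg
vaporisation at 82.3 °C: 664 kJ/kg
vapour 82.3→153 °C: 104.64 kJ/kg
Δh = 50.96 + 664 + 104.64 = 819.6 kJ/kg
Q = ṁ·Δh = 1043 kg/h × 819.6 kJ/kg = 854840 kJ/h
|Q| = 237.46 kW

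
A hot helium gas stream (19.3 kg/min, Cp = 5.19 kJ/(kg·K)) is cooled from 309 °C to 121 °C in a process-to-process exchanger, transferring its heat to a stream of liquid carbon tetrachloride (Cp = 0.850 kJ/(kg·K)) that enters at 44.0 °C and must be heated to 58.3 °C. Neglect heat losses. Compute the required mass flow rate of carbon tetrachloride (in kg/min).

ṁ_c = 1550 kg/min

Heat released by hot stream: Q = 19.3 × 5.19 × (309 − 121) = 18831 kJ/min
Energy balance on cold side (adiabatic exchanger): Q = ṁ_c·Cp_c·(T_c,out − T_c,in)
ṁ_c = 18831 / [0.850 × (58.3 − 44.0)] = 1549.3 kg/min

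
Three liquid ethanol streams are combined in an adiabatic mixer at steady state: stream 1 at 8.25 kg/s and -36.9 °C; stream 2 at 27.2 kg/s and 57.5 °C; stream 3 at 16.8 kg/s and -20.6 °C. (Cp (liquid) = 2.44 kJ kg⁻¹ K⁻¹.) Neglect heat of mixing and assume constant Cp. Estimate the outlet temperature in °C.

T_out = 17.5 °C

Energy balance with Q = 0: Σ ṁᵢCp,ᵢ(T_out − Tᵢ) = 0
T_out = Σ ṁᵢCp,ᵢTᵢ / Σ ṁᵢCp,ᵢ
      = 2228.9 / 127.49 = 17.483 °C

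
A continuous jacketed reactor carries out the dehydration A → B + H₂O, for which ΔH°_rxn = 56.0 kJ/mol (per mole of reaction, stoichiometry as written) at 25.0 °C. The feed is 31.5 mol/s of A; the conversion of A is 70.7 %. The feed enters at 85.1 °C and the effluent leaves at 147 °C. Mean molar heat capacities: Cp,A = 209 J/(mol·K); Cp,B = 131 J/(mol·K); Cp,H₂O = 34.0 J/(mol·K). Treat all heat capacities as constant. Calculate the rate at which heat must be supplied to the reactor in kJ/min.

Q_in = 92100 kJ/min

Extent of reaction ξ = 0.707 × 31.5 = 22.27 mol/s
Reaction term: ξ·ΔH°_rxn = 22.27 × 56.0 = 1247.1 kJ/s
Sensible, feed 85.1→25 °C: -395.67 kJ/s
Outlet flows (mol/s): A 9.2295, B 22.27, H₂O 22.27
Sensible, products 25→147 °C: 683.64 kJ/s
Q = ΔH = 1535.1 kJ/s = 1535.1 kW
Heat supplied = 92107 kJ/min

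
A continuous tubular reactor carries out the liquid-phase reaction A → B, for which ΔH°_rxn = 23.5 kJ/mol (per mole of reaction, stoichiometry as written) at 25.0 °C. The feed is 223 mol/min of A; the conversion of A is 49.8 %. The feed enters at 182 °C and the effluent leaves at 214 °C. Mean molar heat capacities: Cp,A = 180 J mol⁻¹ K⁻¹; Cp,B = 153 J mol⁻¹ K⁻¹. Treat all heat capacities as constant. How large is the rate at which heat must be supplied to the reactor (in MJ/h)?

Extent of reaction ξ = 0.498 × 223 = 111.05 mol/min
Reaction term: ξ·ΔH°_rxn = 111.05 × 23.5 = 2609.8 kJ/min
Sensible, feed 182→25 °C: -6302 kJ/min
Outlet flows (mol/min): A 111.95, B 111.05
Sensible, products 25→214 °C: 7019.8 kJ/min
Q = ΔH = 3327.5 kJ/min = 55.459 kW
Heat supplied = 199.65 MJ/h

Q_in = 200 MJ/h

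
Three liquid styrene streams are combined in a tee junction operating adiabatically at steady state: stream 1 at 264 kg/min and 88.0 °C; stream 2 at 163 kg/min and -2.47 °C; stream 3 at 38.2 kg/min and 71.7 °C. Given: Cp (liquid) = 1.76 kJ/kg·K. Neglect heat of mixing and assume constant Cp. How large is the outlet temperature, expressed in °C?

Energy balance with Q = 0: Σ ṁᵢCp,ᵢ(T_out − Tᵢ) = 0
T_out = Σ ṁᵢCp,ᵢTᵢ / Σ ṁᵢCp,ᵢ
      = 45000 / 818.75 = 54.962 °C

T_out = 55.0 °C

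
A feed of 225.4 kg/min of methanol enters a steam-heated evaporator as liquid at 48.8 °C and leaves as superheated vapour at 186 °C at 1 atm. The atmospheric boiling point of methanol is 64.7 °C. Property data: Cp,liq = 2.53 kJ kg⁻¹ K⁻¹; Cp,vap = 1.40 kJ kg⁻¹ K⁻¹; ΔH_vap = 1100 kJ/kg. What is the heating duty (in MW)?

liquid 48.8→64.7 °C: 40.227 kJ/kg
vaporisation at 64.7 °C: 1100 kJ/kg
vapour 64.7→186 °C: 169.82 kJ/kg
Δh = 40.227 + 1100 + 169.82 = 1310 kJ/kg
Q = ṁ·Δh = 225.4 kg/min × 1310 kJ/kg = 295280 kJ/min
|Q| = 4921.4 kW = 4.9214 MW

Q = 4.92 MW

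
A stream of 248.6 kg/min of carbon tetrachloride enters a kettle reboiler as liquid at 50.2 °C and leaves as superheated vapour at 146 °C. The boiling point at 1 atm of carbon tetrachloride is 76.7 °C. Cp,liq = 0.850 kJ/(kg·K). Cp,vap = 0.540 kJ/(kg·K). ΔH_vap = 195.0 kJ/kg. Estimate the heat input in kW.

Q = 1060 kW

liquid 50.2→76.7 °C: 22.525 kJ/kg
vaporisation at 76.7 °C: 195 kJ/kg
vapour 76.7→146 °C: 37.422 kJ/kg
Δh = 22.525 + 195 + 37.422 = 254.95 kJ/kg
Q = ṁ·Δh = 248.6 kg/min × 254.95 kJ/kg = 63380 kJ/min
|Q| = 1056.3 kW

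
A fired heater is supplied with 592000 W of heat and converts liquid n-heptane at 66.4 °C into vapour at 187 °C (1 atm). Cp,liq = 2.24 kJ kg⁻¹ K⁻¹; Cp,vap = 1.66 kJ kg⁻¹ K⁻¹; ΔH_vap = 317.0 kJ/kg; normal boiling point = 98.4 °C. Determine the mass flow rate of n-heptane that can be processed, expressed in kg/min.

Δh = 2.24×(98.4−66.4) + 317.0 + 1.66×(187−98.4) = 535.76 kJ/kg
Q = 592000 W = 592 kJ/s = 35520 kJ/min
ṁ = Q/Δh = 35520 / 535.76 = 66.299 kg/min

ṁ = 66.3 kg/min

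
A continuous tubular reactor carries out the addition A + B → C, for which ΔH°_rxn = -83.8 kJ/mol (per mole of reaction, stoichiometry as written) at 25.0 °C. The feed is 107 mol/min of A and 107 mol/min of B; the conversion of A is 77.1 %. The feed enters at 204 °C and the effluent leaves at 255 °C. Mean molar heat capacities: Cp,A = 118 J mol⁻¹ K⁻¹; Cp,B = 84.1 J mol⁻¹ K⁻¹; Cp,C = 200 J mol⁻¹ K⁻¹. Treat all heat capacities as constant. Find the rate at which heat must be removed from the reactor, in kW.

Q_out = 97.5 kW

Extent of reaction ξ = 0.771 × 107 = 82.497 mol/min
Reaction term: ξ·ΔH°_rxn = 82.497 × -83.8 = -6913.2 kJ/min
Sensible, feed 204→25 °C: -3870.8 kJ/min
Outlet flows (mol/min): A 24.503, B 24.503, C 82.497
Sensible, products 25→255 °C: 4933.8 kJ/min
Q = ΔH = -5850.2 kJ/min = -97.504 kW
Heat removed = 97.504 kW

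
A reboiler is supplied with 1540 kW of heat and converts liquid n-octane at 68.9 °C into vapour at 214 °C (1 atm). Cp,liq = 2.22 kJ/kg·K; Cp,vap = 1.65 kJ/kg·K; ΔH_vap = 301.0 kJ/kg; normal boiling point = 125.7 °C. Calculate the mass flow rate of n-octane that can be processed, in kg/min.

ṁ = 161 kg/min

Δh = 2.22×(125.7−68.9) + 301.0 + 1.65×(214−125.7) = 572.79 kJ/kg
Q = 1540 kW = 1540 kJ/s = 92400 kJ/min
ṁ = Q/Δh = 92400 / 572.79 = 161.32 kg/min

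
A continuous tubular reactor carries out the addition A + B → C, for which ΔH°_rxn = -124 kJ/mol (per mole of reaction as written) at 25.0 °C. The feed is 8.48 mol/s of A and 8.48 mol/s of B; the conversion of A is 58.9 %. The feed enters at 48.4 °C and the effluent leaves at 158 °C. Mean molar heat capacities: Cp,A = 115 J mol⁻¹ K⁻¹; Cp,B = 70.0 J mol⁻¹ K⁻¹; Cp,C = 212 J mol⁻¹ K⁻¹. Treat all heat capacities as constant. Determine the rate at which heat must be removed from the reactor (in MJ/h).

Q_out = 1550 MJ/h

Extent of reaction ξ = 0.589 × 8.48 = 4.9947 mol/s
Reaction term: ξ·ΔH°_rxn = 4.9947 × -124 = -619.35 kJ/s
Sensible, feed 48.4→25 °C: -36.71 kJ/s
Outlet flows (mol/s): A 3.4853, B 3.4853, C 4.9947
Sensible, products 25→158 °C: 226.59 kJ/s
Q = ΔH = -429.47 kJ/s = -429.47 kW
Heat removed = 1546.1 MJ/h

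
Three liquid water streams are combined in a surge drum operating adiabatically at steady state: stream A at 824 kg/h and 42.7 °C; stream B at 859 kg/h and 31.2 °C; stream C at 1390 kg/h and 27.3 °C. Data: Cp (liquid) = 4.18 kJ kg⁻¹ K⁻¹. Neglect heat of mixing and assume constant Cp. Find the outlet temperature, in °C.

Adiabatic, steady state ⇒ Σ ṁᵢCp,ᵢ(T_out − Tᵢ) = 0
Σ ṁᵢCp,ᵢTᵢ = 824×4.18×42.7 + 859×4.18×31.2 + 1390×4.18×27.3 = 417720
Σ ṁᵢCp,ᵢ = 824×4.18 + 859×4.18 + 1390×4.18 = 12845
T_out = 417720 / 12845 = 32.52 °C

T_out = 32.5 °C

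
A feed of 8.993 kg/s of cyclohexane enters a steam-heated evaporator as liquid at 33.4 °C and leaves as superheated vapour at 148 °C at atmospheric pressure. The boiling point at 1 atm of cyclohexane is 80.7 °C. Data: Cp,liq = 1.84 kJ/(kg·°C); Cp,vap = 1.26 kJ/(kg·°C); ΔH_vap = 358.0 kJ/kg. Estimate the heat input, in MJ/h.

liquid 33.4→80.7 °C: 87.032 kJ/kg
vaporisation at 80.7 °C: 358 kJ/kg
vapour 80.7→148 °C: 84.798 kJ/kg
Δh = 87.032 + 358 + 84.798 = 529.83 kJ/kg
Q = ṁ·Δh = 8.993 kg/s × 529.83 kJ/kg = 4764.8 kJ/s
|Q| = 4764.8 kW = 17153 MJ/h

Q = 17200 MJ/h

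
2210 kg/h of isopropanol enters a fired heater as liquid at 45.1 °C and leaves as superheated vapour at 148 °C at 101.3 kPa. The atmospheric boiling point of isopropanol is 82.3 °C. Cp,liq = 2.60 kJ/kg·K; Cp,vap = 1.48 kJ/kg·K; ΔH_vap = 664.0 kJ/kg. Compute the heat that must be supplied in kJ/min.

Q = 31600 kJ/min

liquid 45.1→82.3 °C: 96.72 kJ/kg
vaporisation at 82.3 °C: 664 kJ/kg
vapour 82.3→148 °C: 97.236 kJ/kg
Δh = 96.72 + 664 + 97.236 = 857.96 kJ/kg
Q = ṁ·Δh = 2210 kg/h × 857.96 kJ/kg = 1.8961e+06 kJ/h
|Q| = 526.69 kW = 31601 kJ/min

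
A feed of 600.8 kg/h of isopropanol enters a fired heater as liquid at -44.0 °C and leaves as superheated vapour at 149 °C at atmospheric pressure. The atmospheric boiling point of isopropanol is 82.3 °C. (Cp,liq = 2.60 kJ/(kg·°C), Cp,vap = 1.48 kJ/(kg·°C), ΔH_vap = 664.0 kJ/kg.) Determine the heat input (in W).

liquid -44.0→82.3 °C: 328.38 kJ/kg
vaporisation at 82.3 °C: 664 kJ/kg
vapour 82.3→149 °C: 98.716 kJ/kg
Δh = 328.38 + 664 + 98.716 = 1091.1 kJ/kg
Q = ṁ·Δh = 600.8 kg/h × 1091.1 kJ/kg = 655530 kJ/h
|Q| = 182.09 kW = 182090 W

Q = 182000 W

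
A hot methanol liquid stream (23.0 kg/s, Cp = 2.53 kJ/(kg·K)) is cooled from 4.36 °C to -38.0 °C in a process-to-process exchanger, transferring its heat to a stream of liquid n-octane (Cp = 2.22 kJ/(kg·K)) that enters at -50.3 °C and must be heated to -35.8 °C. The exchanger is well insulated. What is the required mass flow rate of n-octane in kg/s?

Heat released by hot stream: Q = 23.0 × 2.53 × (4.36 − -38.0) = 2464.9 kJ/s
Energy balance on cold side (adiabatic exchanger): Q = ṁ_c·Cp_c·(T_c,out − T_c,in)
ṁ_c = 2464.9 / [2.22 × (-35.8 − -50.3)] = 76.574 kg/s

ṁ_c = 76.6 kg/s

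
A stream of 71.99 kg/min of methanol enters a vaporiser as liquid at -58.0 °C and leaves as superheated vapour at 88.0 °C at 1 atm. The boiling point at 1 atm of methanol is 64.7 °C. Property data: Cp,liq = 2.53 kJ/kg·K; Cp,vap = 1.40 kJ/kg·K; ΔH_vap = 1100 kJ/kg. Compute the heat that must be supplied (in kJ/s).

Q = 1730 kJ/s

liquid -58.0→64.7 °C: 310.43 kJ/kg
vaporisation at 64.7 °C: 1100 kJ/kg
vapour 64.7→88.0 °C: 32.62 kJ/kg
Δh = 310.43 + 1100 + 32.62 = 1443.1 kJ/kg
Q = ṁ·Δh = 71.99 kg/min × 1443.1 kJ/kg = 103890 kJ/min
|Q| = 1731.4 kW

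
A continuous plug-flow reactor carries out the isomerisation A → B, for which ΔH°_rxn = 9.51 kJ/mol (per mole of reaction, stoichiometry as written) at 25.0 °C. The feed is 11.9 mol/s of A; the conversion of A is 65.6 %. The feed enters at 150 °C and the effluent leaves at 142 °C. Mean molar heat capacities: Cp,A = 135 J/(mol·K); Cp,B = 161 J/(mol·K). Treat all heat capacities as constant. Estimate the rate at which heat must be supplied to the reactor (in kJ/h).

Q_in = 306000 kJ/h

Extent of reaction ξ = 0.656 × 11.9 = 7.8064 mol/s
Reaction term: ξ·ΔH°_rxn = 7.8064 × 9.51 = 74.239 kJ/s
Sensible, feed 150→25 °C: -200.81 kJ/s
Outlet flows (mol/s): A 4.0936, B 7.8064
Sensible, products 25→142 °C: 211.71 kJ/s
Q = ΔH = 85.134 kJ/s = 85.134 kW
Heat supplied = 306480 kJ/h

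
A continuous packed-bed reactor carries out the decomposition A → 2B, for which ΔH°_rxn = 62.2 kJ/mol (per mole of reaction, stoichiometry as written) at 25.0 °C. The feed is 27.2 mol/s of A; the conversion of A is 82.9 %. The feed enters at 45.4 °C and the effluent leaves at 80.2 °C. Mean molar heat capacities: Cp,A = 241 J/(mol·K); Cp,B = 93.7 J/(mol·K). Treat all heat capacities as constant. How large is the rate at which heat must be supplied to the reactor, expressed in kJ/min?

Q_in = 93800 kJ/min

Extent of reaction ξ = 0.829 × 27.2 = 22.549 mol/s
Reaction term: ξ·ΔH°_rxn = 22.549 × 62.2 = 1402.5 kJ/s
Sensible, feed 45.4→25 °C: -133.73 kJ/s
Outlet flows (mol/s): A 4.6512, B 45.098
Sensible, products 25→80.2 °C: 295.13 kJ/s
Q = ΔH = 1563.9 kJ/s = 1563.9 kW
Heat supplied = 93836 kJ/min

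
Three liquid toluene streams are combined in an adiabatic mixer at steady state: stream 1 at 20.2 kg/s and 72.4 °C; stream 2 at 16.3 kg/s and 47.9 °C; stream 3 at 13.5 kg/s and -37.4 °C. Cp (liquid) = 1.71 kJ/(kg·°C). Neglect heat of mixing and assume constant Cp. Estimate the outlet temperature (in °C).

Adiabatic, steady state ⇒ Σ ṁᵢCp,ᵢ(T_out − Tᵢ) = 0
T_out = Σ ṁᵢCp,ᵢTᵢ / Σ ṁᵢCp,ᵢ
      = 2972.6 / 85.5 = 34.767 °C

T_out = 34.8 °C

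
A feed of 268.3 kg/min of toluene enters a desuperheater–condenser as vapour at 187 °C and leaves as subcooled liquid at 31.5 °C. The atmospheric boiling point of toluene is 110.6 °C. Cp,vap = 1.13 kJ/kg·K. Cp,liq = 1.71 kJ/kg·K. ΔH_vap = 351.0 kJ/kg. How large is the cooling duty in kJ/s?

Q_c = 2560 kJ/s

vapour 187→110.6 °C: -86.332 kJ/kg
condensation at 110.6 °C: -351 kJ/kg
liquid 110.6→31.5 °C: -135.26 kJ/kg
Δh = -86.332 + -351 + -135.26 = -572.59 kJ/kg
Q = ṁ·Δh = 268.3 kg/min × -572.59 kJ/kg = -153630 kJ/min
|Q| = 2560.4 kW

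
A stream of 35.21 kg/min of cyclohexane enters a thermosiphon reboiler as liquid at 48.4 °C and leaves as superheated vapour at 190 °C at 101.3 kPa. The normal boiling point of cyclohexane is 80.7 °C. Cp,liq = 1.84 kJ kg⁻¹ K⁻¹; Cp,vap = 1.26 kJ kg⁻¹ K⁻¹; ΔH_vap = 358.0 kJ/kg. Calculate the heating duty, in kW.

Q = 326 kW

liquid 48.4→80.7 °C: 59.432 kJ/kg
vaporisation at 80.7 °C: 358 kJ/kg
vapour 80.7→190 °C: 137.72 kJ/kg
Δh = 59.432 + 358 + 137.72 = 555.15 kJ/kg
Q = ṁ·Δh = 35.21 kg/min × 555.15 kJ/kg = 19547 kJ/min
|Q| = 325.78 kW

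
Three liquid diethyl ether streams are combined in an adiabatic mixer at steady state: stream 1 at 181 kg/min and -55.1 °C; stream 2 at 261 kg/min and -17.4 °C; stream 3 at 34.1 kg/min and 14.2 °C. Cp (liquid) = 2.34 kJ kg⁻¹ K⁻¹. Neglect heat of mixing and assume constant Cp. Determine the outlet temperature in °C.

T_out = -29.5 °C

Energy balance with Q = 0: Σ ṁᵢCp,ᵢ(T_out − Tᵢ) = 0
Σ ṁᵢCp,ᵢTᵢ = 181×2.34×-55.1 + 261×2.34×-17.4 + 34.1×2.34×14.2 = -32831
Σ ṁᵢCp,ᵢ = 181×2.34 + 261×2.34 + 34.1×2.34 = 1114.1
T_out = -32831 / 1114.1 = -29.469 °C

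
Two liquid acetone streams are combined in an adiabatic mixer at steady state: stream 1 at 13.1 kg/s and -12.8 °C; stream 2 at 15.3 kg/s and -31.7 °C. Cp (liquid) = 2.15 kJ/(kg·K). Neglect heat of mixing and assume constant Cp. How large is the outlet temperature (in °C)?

Adiabatic, steady state ⇒ Σ ṁᵢCp,ᵢ(T_out − Tᵢ) = 0
Σ ṁᵢCp,ᵢTᵢ = 13.1×2.15×-12.8 + 15.3×2.15×-31.7 = -1403.3
Σ ṁᵢCp,ᵢ = 13.1×2.15 + 15.3×2.15 = 61.06
T_out = -1403.3 / 61.06 = -22.982 °C

T_out = -23.0 °C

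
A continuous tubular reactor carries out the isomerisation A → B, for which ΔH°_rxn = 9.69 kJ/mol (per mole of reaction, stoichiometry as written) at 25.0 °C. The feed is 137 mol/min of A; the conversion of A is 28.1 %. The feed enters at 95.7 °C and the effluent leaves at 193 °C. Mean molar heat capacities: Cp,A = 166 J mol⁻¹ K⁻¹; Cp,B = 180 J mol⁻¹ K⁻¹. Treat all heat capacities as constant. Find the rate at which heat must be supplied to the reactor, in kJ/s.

Q_in = 44.6 kJ/s

Extent of reaction ξ = 0.281 × 137 = 38.497 mol/min
Reaction term: ξ·ΔH°_rxn = 38.497 × 9.69 = 373.04 kJ/min
Sensible, feed 95.7→25 °C: -1607.9 kJ/min
Outlet flows (mol/min): A 98.503, B 38.497
Sensible, products 25→193 °C: 3911.2 kJ/min
Q = ΔH = 2676.4 kJ/min = 44.606 kW
Heat supplied = 44.606 kJ/s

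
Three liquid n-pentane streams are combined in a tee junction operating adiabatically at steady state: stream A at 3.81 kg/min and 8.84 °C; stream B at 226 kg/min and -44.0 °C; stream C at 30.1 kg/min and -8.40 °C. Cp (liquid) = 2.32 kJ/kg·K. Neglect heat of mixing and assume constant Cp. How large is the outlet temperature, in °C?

No heat crosses the boundary, so H_out = H_in.
T_out = Σ ṁᵢCp,ᵢTᵢ / Σ ṁᵢCp,ᵢ
      = -23579 / 602.99 = -39.103 °C

T_out = -39.1 °C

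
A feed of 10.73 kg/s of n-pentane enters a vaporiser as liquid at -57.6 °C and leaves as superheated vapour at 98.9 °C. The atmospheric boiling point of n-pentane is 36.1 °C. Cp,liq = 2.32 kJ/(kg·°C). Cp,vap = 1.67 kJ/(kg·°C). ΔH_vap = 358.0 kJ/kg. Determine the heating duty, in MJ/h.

liquid -57.6→36.1 °C: 217.38 kJ/kg
vaporisation at 36.1 °C: 358 kJ/kg
vapour 36.1→98.9 °C: 104.88 kJ/kg
Δh = 217.38 + 358 + 104.88 = 680.26 kJ/kg
Q = ṁ·Δh = 10.73 kg/s × 680.26 kJ/kg = 7299.2 kJ/s
|Q| = 7299.2 kW = 26277 MJ/h

Q = 26300 MJ/h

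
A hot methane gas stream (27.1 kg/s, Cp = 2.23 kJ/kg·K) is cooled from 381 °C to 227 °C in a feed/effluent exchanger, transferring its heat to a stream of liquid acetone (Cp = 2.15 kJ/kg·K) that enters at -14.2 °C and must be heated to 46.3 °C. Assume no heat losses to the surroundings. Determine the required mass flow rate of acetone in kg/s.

Heat released by hot stream: Q = 27.1 × 2.23 × (381 − 227) = 9306.7 kJ/s
Energy balance on cold side (adiabatic exchanger): Q = ṁ_c·Cp_c·(T_c,out − T_c,in)
ṁ_c = 9306.7 / [2.15 × (46.3 − -14.2)] = 71.549 kg/s

ṁ_c = 71.5 kg/s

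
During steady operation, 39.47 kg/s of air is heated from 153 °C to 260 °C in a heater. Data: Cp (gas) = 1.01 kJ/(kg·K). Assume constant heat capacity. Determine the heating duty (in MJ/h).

Q = 15400 MJ/h

Q = ṁ·Cp·ΔT = 39.47 × 1.01 × (260 − 153) = 4265.5 kJ/s
Heating duty = 15356 MJ/h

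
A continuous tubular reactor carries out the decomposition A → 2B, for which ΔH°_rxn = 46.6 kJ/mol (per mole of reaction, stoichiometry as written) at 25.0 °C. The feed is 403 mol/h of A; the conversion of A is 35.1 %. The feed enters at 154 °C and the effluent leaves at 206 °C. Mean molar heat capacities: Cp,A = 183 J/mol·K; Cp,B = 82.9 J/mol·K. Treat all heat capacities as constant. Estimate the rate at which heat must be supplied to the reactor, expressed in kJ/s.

Q_in = 2.77 kJ/s

Extent of reaction ξ = 0.351 × 403 = 141.45 mol/h
Reaction term: ξ·ΔH°_rxn = 141.45 × 46.6 = 6591.7 kJ/h
Sensible, feed 154→25 °C: -9513.6 kJ/h
Outlet flows (mol/h): A 261.55, B 282.91
Sensible, products 25→206 °C: 12908 kJ/h
Q = ΔH = 9986.3 kJ/h = 2.774 kW
Heat supplied = 2.774 kJ/s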